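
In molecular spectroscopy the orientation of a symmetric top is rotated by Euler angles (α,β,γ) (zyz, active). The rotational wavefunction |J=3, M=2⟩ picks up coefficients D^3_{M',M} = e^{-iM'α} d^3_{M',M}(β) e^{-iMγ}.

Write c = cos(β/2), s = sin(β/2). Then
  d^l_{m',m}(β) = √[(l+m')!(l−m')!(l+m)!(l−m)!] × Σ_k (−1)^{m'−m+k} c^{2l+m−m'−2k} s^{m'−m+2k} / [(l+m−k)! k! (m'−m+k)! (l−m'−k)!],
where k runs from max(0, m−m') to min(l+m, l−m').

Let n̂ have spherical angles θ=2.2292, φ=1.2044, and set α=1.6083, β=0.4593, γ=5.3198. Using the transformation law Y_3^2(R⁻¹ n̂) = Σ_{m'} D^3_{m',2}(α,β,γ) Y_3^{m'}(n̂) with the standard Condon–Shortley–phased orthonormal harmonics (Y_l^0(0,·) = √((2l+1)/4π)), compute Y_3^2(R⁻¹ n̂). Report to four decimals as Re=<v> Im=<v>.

Need the full column D^3_{m',2} for m'=−3..3 at α=1.6083, β=0.4593, γ=5.3198.
cos(β/2)=0.973746, sin(β/2)=0.227637
d^3_{-3,2}: single k=5 term ⇒ +0.001458;  D = +0.001301+0.000658i
d^3_{-2,2}: k∈[4..5] ⇒ +0.012730 -0.000139 = +0.012591;  D = +0.005260-0.011440i
d^3_{-1,2}: k∈[3..4] ⇒ +0.068880 -0.001882 = +0.066998;  D = -0.061878-0.025687i
d^3_{0,2}: k∈[2..3] ⇒ +0.255169 -0.013945 = +0.241224;  D = -0.084068+0.226101i
d^3_{1,2}: k∈[1..2] ⇒ +0.630189 -0.068880 = +0.561309;  D = +0.533084+0.175754i
d^3_{2,2}: k∈[0..1] ⇒ +0.852461 -0.232937 = +0.619524;  D = +0.171785-0.595231i
d^3_{3,2}: single k=0 term ⇒ -0.488143;  D = +0.473747+0.117674i
Y_3^{m'}(θ=2.2292,φ=1.2044) and Σ D·Y over m':
  (+0.0013+0.0007i)·(-0.1839+0.0938i)  (+0.0053-0.0114i)·(+0.2908+0.2617i)  (-0.0619-0.0257i)·(+0.0798-0.2081i)  (-0.0841+0.2261i)·(+0.2576+0.0000i)  (+0.5331+0.1758i)·(-0.0798-0.2081i)  (+0.1718-0.5952i)·(+0.2908-0.2617i)  (+0.4737+0.1177i)·(+0.1839+0.0938i)
Y_3^2(R⁻¹ n̂) = -0.063433-0.209797i

Re=-0.0634 Im=-0.2098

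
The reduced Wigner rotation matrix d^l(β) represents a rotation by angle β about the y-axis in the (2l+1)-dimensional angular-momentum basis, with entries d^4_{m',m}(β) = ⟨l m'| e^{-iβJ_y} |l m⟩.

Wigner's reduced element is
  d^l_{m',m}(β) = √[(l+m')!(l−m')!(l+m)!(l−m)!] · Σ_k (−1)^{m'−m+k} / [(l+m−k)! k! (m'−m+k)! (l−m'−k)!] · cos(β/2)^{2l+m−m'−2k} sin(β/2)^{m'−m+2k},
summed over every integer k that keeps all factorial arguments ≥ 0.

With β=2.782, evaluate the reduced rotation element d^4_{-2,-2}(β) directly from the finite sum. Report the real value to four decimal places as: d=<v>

d^4_{-2,-2}(β=2.782) via Wigner's sum:
Half-angle: c=0.178829, s=0.983880. N=√(2·720·2·720)=1440.000000
Admissible k: 0..2 (factorial args all ≥0)
  k=0: (−1)^0·1440.0000/(1440)·0.1788^8·0.9839^0 = +0.000001
  k=1: (−1)^1·1440.0000/(120)·0.1788^6·0.9839^2 = -0.000380
  k=2: (−1)^2·1440.0000/(96)·0.1788^4·0.9839^4 = +0.014375
d^4_{-2,-2}(2.782) = +0.000001 -0.000380 +0.014375 = +0.013996

d=0.0140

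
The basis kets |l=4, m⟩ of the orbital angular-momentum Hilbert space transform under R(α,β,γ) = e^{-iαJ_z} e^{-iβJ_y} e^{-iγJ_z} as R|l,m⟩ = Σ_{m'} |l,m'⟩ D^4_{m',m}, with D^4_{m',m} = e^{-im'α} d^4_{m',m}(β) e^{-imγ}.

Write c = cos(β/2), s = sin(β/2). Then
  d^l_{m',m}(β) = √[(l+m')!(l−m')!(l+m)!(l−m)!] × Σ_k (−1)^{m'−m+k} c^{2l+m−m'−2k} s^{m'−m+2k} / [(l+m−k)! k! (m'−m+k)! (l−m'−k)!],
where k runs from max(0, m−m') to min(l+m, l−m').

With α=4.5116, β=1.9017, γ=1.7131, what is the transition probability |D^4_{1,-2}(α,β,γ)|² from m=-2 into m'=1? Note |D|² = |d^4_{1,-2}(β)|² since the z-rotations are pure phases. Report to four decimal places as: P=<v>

First d^4_{1,-2}(β=1.9017), then the phase factors e^{-i(1)α} and e^{-i(-2)γ}:
With c≡cos(β/2)=0.580991 and s≡sin(β/2)=0.813910, N=[120·6·2·720]^{1/2}=1018.233765
k∈{0,1,2} keeps every argument non-negative
  k=0: (−1)^3·1018.2338/(72)·0.5810^5·0.8139^3 = -0.504769
  k=1: (−1)^4·1018.2338/(48)·0.5810^3·0.8139^5 = +1.485924
  k=2: (−1)^5·1018.2338/(240)·0.5810^1·0.8139^7 = -0.583229
d^4_{1,-2}(1.9017) = -0.504769 +1.485924 -0.583229 = +0.397926
|D^4_{1,-2}|² = |d^4_{1,-2}(β)|² = (+0.397926)² = 0.158345 (the z-rotation phases have unit modulus)

P=0.1583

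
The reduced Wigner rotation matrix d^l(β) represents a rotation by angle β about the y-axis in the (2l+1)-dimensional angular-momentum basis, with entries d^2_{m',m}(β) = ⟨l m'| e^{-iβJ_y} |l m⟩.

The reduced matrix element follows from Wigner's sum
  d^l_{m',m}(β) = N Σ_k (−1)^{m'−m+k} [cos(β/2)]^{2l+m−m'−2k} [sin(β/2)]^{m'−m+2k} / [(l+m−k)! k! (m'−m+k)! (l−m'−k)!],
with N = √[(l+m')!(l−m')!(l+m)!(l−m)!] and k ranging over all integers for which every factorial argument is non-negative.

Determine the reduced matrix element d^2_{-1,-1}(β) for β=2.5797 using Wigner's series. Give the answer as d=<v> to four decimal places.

d=-0.2070

d^2_{-1,-1}(β=2.5797) via Wigner's sum:
With c≡cos(β/2)=0.277265 and s≡sin(β/2)=0.960793, N=[1·6·1·6]^{1/2}=6.000000
Admissible k: 0..1 (factorial args all ≥0)
  k=0: (−1)^0·6.0000/(6)·0.2773^4·0.9608^0 = +0.005910
  k=1: (−1)^1·6.0000/(2)·0.2773^2·0.9608^2 = -0.212898
d^2_{-1,-1}(2.5797) = +0.005910 -0.212898 = -0.206988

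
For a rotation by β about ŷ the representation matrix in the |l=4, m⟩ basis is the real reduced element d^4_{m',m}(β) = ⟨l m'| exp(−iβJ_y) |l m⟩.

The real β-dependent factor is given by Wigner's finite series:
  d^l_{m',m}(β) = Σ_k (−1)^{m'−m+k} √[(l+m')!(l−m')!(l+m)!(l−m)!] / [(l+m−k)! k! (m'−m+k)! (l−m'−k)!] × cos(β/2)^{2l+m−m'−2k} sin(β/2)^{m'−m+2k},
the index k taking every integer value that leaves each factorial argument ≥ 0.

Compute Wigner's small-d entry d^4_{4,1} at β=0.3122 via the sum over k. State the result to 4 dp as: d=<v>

d=-0.0265

d^4_{4,1}(β=0.3122) via Wigner's sum:
c=cos(0.3122/2)=0.987841, s=sin(0.3122/2)=0.155467; N=√[40320·1·120·6]=5387.986637
The bounds max(0,m−m')=0 and min(l+m,l−m')=0 give 1 term
  k=0: (−1)^3·5387.9866/(720)·0.9878^5·0.1555^3 = -0.026451
d^4_{4,1}(0.3122) = -0.026451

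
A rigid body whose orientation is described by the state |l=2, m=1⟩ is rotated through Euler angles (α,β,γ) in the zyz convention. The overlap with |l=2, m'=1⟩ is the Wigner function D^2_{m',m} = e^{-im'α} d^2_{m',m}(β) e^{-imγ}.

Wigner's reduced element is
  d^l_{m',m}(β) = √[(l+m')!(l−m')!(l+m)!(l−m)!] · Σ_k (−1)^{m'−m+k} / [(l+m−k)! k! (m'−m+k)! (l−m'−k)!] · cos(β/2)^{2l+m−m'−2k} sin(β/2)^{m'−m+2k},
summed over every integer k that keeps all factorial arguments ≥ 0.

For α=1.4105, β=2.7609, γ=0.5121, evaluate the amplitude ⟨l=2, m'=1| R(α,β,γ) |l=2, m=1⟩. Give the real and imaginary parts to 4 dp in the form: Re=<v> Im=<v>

Re=0.0352 Im=0.0960

First d^2_{1,1}(β=2.7609), then the phase factors e^{-i(1)α} and e^{-i(1)γ}:
Half-angle: c=0.189199, s=0.981939. N=√(6·1·6·1)=6.000000
k: max(0,(1)−(1))=0 … min(2+(1),2−(1))=1
  k=0: (−1)^0·6.0000/(6)·0.1892^4·0.9819^0 = +0.001281
  k=1: (−1)^1·6.0000/(2)·0.1892^2·0.9819^2 = -0.103545
d^2_{1,1}(2.7609) = +0.001281 -0.103545 = -0.102263
D = (+0.159611-0.987180i)·(-0.102263)·(+0.871717-0.490009i) = +0.035239+0.096000i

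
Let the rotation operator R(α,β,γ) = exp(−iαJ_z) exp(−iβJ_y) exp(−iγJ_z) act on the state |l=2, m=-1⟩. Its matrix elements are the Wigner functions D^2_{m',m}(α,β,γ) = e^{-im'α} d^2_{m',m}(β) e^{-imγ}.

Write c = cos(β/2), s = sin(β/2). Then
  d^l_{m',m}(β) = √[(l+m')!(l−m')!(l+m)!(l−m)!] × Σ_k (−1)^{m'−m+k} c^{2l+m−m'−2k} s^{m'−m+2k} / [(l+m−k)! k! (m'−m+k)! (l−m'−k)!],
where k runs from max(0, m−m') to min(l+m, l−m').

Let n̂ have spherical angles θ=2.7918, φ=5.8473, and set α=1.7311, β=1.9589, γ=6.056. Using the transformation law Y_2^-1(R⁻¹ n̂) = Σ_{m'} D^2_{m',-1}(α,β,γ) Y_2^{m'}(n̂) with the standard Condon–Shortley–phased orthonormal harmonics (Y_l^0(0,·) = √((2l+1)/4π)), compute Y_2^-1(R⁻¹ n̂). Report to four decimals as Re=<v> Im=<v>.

Re=0.1346 Im=0.0088

Need the full column D^2_{m',-1} for m'=−2..2 at α=1.7311, β=1.9589, γ=6.056.
cos(β/2)=0.557479, sin(β/2)=0.830191
d^2_{-2,-1}: single k=1 term ⇒ +0.287670;  D = -0.286415-0.026836i
d^2_{-1,-1}: k∈[0..1] ⇒ +0.096586 -0.642591 = -0.546005;  D = -0.036490-0.544784i
d^2_{0,-1}: k∈[0..1] ⇒ -0.352322 +0.781337 = +0.429015;  D = +0.417991-0.096630i
d^2_{1,-1}: k∈[0..1] ⇒ +0.642591 -0.475020 = +0.167571;  D = -0.063319-0.155147i
d^2_{2,-1}: single k=0 term ⇒ -0.637959;  D = +0.544610-0.332252i
Y_2^{m'}(θ=2.7918,φ=5.8473) and Σ D·Y over m':
  (-0.2864-0.0268i)·(+0.0292+0.0347i)  (-0.0365-0.5448i)·(-0.2255-0.1050i)  (+0.4180-0.0966i)·(+0.5197+0.0000i)  (-0.0633-0.1551i)·(+0.2255-0.1050i)  (+0.5446-0.3323i)·(+0.0292-0.0347i)
Y_2^-1(R⁻¹ n̂) = +0.134593+0.008776i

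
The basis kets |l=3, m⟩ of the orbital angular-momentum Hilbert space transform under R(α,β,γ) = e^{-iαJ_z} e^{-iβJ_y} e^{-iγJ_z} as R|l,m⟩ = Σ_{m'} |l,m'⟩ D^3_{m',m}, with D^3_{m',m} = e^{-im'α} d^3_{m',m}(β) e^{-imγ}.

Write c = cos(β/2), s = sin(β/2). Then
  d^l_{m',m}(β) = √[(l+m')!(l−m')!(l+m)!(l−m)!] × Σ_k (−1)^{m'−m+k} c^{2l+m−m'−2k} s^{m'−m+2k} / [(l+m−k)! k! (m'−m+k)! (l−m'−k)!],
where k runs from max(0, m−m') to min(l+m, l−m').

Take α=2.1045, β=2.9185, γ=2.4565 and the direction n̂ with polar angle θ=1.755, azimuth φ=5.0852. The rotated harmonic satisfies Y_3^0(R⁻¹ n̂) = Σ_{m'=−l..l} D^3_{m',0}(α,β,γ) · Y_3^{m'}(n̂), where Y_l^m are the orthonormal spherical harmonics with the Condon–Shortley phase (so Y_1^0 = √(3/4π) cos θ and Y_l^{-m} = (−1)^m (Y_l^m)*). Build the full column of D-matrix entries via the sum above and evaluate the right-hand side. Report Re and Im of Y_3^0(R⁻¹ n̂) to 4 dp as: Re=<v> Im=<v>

Re=0.0403 Im=0.0000

Need the full column D^3_{m',0} for m'=−3..3 at α=2.1045, β=2.9185, γ=2.4565.
cos(β/2)=0.111315, sin(β/2)=0.993785
d^3_{-3,0}: single k=3 term ⇒ +0.006054;  D = +0.006051+0.000184i
d^3_{-2,0}: k∈[2..3] ⇒ +0.000831 -0.066197 = -0.065367;  D = +0.031533+0.057258i
d^3_{-1,0}: k∈[1..3] ⇒ +0.000059 -0.014069 +0.373773 = +0.359763;  D = -0.183020+0.309730i
d^3_{0,0}: k∈[0..3] ⇒ +0.000002 -0.001365 +0.108773 -0.963286 = -0.855875;  D = -0.855875+0.000000i
d^3_{1,0}: k∈[0..2] ⇒ -0.000059 +0.014069 -0.373773 = -0.359763;  D = +0.183020+0.309730i
d^3_{2,0}: k∈[0..1] ⇒ +0.000831 -0.066197 = -0.065367;  D = +0.031533-0.057258i
d^3_{3,0}: single k=0 term ⇒ -0.006054;  D = -0.006051+0.000184i
Y_3^{m'}(θ=1.755,φ=5.0852) and Σ D·Y over m':
  (+0.0061+0.0002i)·(-0.3565-0.1733i)  (+0.0315+0.0573i)·(+0.1329-0.1227i)  (-0.1830+0.3097i)·(-0.0963-0.2463i)  (-0.8559+0.0000i)·(+0.1936+0.0000i)  (+0.1830+0.3097i)·(+0.0963-0.2463i)  (+0.0315-0.0573i)·(+0.1329+0.1227i)  (-0.0061+0.0002i)·(+0.3565-0.1733i)
Y_3^0(R⁻¹ n̂) = +0.040294+0.000000i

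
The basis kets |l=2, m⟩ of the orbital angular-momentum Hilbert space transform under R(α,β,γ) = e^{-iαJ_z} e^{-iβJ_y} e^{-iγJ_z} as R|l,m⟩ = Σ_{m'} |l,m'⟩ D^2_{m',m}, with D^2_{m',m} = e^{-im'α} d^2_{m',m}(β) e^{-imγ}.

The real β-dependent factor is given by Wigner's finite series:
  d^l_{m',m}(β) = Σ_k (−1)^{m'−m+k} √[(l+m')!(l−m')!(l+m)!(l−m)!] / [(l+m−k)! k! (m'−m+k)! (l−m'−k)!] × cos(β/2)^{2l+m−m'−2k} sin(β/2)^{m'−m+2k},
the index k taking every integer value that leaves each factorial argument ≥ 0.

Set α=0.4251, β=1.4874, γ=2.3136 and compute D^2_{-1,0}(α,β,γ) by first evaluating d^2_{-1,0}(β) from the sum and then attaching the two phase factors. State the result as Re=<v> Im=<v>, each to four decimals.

Split into d^2_{-1,0}(β=1.4874) × two z-phases.
Half-angle: c=0.735969, s=0.677016. N=√(1·6·2·2)=4.898979
k: max(0,(0)−(-1))=1 … min(2+(0),2−(-1))=2
  k=1: (−1)^0·4.8990/(2)·0.7360^3·0.6770^1 = +0.661077
  k=2: (−1)^1·4.8990/(2)·0.7360^1·0.6770^3 = -0.559411
d^2_{-1,0}(1.4874) = +0.661077 -0.559411 = +0.101666
Phases: e^{-i·(-1)·0.4251}=+0.910997+0.412412i, e^{-i·(0)·2.3136}=+1.000000+0.000000i ⇒ D=+0.092618+0.041928i

Re=0.0926 Im=0.0419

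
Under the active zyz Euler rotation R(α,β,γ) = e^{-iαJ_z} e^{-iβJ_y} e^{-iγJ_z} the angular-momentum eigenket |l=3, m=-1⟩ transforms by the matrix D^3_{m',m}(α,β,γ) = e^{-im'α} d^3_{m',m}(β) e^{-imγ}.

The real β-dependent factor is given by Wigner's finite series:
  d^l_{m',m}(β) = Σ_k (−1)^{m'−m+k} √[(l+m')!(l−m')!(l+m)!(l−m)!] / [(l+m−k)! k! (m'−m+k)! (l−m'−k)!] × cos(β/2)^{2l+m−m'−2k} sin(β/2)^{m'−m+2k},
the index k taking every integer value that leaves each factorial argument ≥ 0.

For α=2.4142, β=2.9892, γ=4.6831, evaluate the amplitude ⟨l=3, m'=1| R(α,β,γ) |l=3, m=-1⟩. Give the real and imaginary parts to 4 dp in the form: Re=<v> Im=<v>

Split into d^3_{1,-1}(β=2.9892) × two z-phases.
Half-angle: c=0.076123, s=0.997098. N=√(24·2·2·24)=48.000000
k: max(0,(-1)−(1))=0 … min(3+(-1),3−(1))=2
  k=0: (−1)^2·48.0000/(8)·0.0761^4·0.9971^2 = +0.000200
  k=1: (−1)^3·48.0000/(6)·0.0761^2·0.9971^4 = -0.045822
  k=2: (−1)^4·48.0000/(48)·0.0761^0·0.9971^6 = +0.982717
d^3_{1,-1}(2.9892) = +0.000200 -0.045822 +0.982717 = +0.937095
D = (-0.746911-0.664924i)·(+0.937095)·(-0.029285-0.999571i) = -0.602333+0.717874i

Re=-0.6023 Im=0.7179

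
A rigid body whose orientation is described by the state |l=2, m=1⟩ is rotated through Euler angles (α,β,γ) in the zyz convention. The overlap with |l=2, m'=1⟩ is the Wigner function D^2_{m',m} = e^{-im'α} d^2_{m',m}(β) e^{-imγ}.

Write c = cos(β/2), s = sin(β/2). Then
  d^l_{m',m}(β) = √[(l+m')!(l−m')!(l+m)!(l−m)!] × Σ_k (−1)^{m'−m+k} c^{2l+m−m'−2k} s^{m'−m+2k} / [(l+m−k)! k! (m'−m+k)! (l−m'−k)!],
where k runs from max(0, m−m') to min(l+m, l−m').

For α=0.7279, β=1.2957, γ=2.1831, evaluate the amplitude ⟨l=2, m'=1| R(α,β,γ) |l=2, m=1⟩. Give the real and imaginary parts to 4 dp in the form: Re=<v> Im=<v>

Re=0.2827 Im=0.0664

D^2_{1,1}(0.7279,1.2957,2.1831) = e^{-i·1·0.7279}·d^2_{1,1}(1.2957)·e^{-i·1·2.1831}. Compute d first:
c=cos(1.2957/2)=0.797383, s=sin(1.2957/2)=0.603473; N=√[6·1·6·1]=6.000000
k: max(0,(1)−(1))=0 … min(2+(1),2−(1))=1
  k=0: (−1)^0·6.0000/(6)·0.7974^4·0.6035^0 = +0.404267
  k=1: (−1)^1·6.0000/(2)·0.7974^2·0.6035^2 = -0.694659
d^2_{1,1}(1.2957) = +0.404267 -0.694659 = -0.290392
Attach z-rotation phases: D = e^{-i(1)(0.7279)}·(-0.290392)·e^{-i(1)(2.1831)} = +0.282706+0.066370i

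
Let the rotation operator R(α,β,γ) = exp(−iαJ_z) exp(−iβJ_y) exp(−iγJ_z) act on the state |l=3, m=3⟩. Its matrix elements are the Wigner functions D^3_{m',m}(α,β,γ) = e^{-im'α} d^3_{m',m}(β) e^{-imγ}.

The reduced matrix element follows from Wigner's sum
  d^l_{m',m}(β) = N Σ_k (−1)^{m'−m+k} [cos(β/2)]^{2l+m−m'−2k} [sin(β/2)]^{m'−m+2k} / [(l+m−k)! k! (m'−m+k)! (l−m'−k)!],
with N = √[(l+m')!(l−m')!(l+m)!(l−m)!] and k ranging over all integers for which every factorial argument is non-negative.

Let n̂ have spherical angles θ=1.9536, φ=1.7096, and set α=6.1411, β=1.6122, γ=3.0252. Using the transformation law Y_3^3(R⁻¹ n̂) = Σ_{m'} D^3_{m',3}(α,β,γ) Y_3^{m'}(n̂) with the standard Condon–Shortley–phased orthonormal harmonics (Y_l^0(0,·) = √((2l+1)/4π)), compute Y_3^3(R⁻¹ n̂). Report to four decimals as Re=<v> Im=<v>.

Need the full column D^3_{m',3} for m'=−3..3 at α=6.1411, β=1.6122, γ=3.0252.
cos(β/2)=0.692318, sin(β/2)=0.721593
d^3_{-3,3}: single k=6 term ⇒ +0.141173;  D = -0.140754+0.010871i
d^3_{-2,3}: single k=5 term ⇒ +0.331773;  D = -0.331073-0.021553i
d^3_{-1,3}: single k=4 term ⇒ +0.503298;  D = -0.492544-0.103486i
d^3_{0,3}: single k=3 term ⇒ +0.557581;  D = -0.523933-0.190763i
d^3_{1,3}: single k=2 term ⇒ +0.463289;  D = -0.408499-0.218552i
d^3_{2,3}: single k=1 term ⇒ +0.281122;  D = -0.226599-0.166382i
d^3_{3,3}: single k=0 term ⇒ +0.110112;  D = -0.078633-0.077081i
Y_3^{m'}(θ=1.9536,φ=1.7096) and Σ D·Y over m':
  (-0.1408+0.0109i)·(+0.1347+0.3046i)  (-0.3311-0.0216i)·(+0.3159-0.0900i)  (-0.4925-0.1035i)·(+0.0125+0.0898i)  (-0.5239-0.1908i)·(+0.3209+0.0000i)  (-0.4085-0.2186i)·(-0.0125+0.0898i)  (-0.2266-0.1664i)·(+0.3159+0.0900i)  (-0.0786-0.0771i)·(-0.1347+0.3046i)
Y_3^3(R⁻¹ n̂) = -0.291619-0.245614i

Re=-0.2916 Im=-0.2456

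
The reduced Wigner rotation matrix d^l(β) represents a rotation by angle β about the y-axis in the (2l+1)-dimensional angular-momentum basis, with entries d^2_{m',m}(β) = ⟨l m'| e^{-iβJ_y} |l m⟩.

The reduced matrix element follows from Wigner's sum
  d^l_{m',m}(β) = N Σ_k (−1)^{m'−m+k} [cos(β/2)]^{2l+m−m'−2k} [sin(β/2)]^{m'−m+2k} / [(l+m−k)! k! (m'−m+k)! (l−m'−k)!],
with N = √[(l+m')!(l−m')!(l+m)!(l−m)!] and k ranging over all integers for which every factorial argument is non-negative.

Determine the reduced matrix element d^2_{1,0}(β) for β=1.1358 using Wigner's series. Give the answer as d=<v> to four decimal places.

d=-0.4681

d^2_{1,0}(β=1.1358) via Wigner's sum:
c=cos(1.1358/2)=0.843032, s=sin(1.1358/2)=0.537863; N=√[6·1·2·2]=4.898979
k∈{0,1} keeps every argument non-negative
  k=0: (−1)^1·4.8990/(2)·0.8430^3·0.5379^1 = -0.789369
  k=1: (−1)^2·4.8990/(2)·0.8430^1·0.5379^3 = +0.321318
d^2_{1,0}(1.1358) = -0.789369 +0.321318 = -0.468051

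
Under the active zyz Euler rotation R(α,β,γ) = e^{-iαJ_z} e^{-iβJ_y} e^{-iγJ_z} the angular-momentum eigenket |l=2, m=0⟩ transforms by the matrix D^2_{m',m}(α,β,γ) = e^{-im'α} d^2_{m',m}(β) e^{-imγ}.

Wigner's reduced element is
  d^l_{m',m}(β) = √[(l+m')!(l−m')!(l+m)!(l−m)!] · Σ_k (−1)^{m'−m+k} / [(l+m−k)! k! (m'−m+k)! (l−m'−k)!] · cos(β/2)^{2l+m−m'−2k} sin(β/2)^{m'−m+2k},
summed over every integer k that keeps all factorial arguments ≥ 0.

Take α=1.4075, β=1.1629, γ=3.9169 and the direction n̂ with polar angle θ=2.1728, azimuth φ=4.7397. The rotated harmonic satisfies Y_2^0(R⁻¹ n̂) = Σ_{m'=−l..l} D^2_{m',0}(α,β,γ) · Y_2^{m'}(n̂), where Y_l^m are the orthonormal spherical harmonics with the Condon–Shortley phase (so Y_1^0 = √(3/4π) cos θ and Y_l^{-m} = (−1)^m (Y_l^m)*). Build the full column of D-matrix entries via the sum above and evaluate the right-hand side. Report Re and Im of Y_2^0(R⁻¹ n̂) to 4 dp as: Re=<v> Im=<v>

Need the full column D^2_{m',0} for m'=−2..2 at α=1.4075, β=1.1629, γ=3.9169.
cos(β/2)=0.835667, sin(β/2)=0.549236
d^2_{-2,0}: single k=2 term ⇒ +0.516013;  D = -0.488737+0.165546i
d^2_{-1,0}: k∈[1..2] ⇒ +0.785118 -0.339146 = +0.445972;  D = +0.072502+0.440039i
d^2_{0,0}: k∈[0..2] ⇒ +0.487678 -0.842646 +0.090999 = -0.263969;  D = -0.263969+0.000000i
d^2_{1,0}: k∈[0..1] ⇒ -0.785118 +0.339146 = -0.445972;  D = -0.072502+0.440039i
d^2_{2,0}: single k=0 term ⇒ +0.516013;  D = -0.488737-0.165546i
Y_2^{m'}(θ=2.1728,φ=4.7397) and Σ D·Y over m':
  (-0.4887+0.1655i)·(-0.2620+0.0143i)  (+0.0725+0.4400i)·(-0.0098-0.3604i)  (-0.2640+0.0000i)·(-0.0120+0.0000i)  (-0.0725+0.4400i)·(+0.0098-0.3604i)  (-0.4887-0.1655i)·(-0.2620-0.0143i)
Y_2^0(R⁻¹ n̂) = +0.570314+0.000000i

Re=0.5703 Im=0.0000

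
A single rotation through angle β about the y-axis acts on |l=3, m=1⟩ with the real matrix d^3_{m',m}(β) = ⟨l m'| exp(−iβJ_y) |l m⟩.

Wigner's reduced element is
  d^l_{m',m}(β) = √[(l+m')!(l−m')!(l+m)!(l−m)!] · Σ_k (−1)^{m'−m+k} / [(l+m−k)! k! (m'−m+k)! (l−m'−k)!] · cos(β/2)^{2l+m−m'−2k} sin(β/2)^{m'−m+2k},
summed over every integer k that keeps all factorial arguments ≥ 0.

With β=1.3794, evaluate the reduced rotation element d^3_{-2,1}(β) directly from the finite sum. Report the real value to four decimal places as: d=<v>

d^3_{-2,1}(β=1.3794) via Wigner's sum:
c=cos(1.3794/2)=0.771437, s=sin(1.3794/2)=0.636306; N=√[1·120·24·2]=75.894664
k∈{3,4} keeps every argument non-negative
  k=3: (−1)^0·75.8947/(12)·0.7714^3·0.6363^3 = +0.748047
  k=4: (−1)^1·75.8947/(24)·0.7714^1·0.6363^5 = -0.254466
d^3_{-2,1}(1.3794) = +0.748047 -0.254466 = +0.493581

d=0.4936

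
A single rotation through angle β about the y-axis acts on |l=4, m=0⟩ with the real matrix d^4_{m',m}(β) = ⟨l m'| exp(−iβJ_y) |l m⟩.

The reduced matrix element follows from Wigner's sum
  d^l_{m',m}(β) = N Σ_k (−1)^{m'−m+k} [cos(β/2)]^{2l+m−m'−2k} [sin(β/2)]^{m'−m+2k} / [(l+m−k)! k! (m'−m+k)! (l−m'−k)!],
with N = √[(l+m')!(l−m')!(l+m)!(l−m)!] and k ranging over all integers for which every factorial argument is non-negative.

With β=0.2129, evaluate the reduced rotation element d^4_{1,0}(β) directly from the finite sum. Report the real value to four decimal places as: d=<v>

d^4_{1,0}(β=0.2129) via Wigner's sum:
With c≡cos(β/2)=0.994340 and s≡sin(β/2)=0.106249, N=[120·6·24·24]^{1/2}=643.987578
The bounds max(0,m−m')=0 and min(l+m,l−m')=3 give 4 terms
  k=0: (−1)^1·643.9876/(144)·0.9943^7·0.1062^1 = -0.456650
  k=1: (−1)^2·643.9876/(24)·0.9943^5·0.1062^3 = +0.031283
  k=2: (−1)^3·643.9876/(24)·0.9943^3·0.1062^5 = -0.000357
  k=3: (−1)^4·643.9876/(144)·0.9943^1·0.1062^7 = +0.000001
d^4_{1,0}(0.2129) = -0.456650 +0.031283 -0.000357 +0.000001 = -0.425723

d=-0.4257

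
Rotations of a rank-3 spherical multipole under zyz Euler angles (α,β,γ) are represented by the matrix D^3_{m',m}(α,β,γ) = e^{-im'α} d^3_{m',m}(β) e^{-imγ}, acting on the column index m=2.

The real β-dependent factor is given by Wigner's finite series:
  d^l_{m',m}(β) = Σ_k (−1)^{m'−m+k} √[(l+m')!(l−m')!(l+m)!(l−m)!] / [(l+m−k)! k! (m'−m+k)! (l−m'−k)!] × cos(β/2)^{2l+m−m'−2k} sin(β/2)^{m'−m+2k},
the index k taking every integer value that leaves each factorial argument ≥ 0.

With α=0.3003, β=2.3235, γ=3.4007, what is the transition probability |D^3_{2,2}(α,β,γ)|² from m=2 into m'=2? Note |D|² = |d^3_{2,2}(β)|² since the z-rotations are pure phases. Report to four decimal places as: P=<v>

Split into d^3_{2,2}(β=2.3235) × two z-phases.
c=cos(2.3235/2)=0.397735, s=sin(2.3235/2)=0.917501; N=√[120·1·120·1]=120.000000
k: max(0,(2)−(2))=0 … min(3+(2),3−(2))=1
  k=0: (−1)^0·120.0000/(120)·0.3977^6·0.9175^0 = +0.003959
  k=1: (−1)^1·120.0000/(24)·0.3977^4·0.9175^2 = -0.105331
d^3_{2,2}(2.3235) = +0.003959 -0.105331 = -0.101372
|D^3_{2,2}|² = |d^3_{2,2}(β)|² = (-0.101372)² = 0.010276 (the z-rotation phases have unit modulus)

P=0.0103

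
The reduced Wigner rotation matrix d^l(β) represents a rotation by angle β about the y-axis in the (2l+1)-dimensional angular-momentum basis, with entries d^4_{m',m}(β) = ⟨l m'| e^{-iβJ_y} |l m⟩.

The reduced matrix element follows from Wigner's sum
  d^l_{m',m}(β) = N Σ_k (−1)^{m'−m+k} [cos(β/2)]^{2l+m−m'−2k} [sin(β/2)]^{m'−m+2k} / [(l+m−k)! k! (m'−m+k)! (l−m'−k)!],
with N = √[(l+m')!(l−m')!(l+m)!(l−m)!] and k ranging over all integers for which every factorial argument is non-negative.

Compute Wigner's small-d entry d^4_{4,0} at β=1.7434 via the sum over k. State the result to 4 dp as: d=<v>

d^4_{4,0}(β=1.7434) via Wigner's sum:
Half-angle: c=0.643526, s=0.765424. N=√(40320·1·24·24)=4819.161753
Admissible k: 0..0 (factorial args all ≥0)
  k=0: (−1)^4·4819.1618/(576)·0.6435^4·0.7654^4 = +0.492518
d^4_{4,0}(1.7434) = +0.492518

d=0.4925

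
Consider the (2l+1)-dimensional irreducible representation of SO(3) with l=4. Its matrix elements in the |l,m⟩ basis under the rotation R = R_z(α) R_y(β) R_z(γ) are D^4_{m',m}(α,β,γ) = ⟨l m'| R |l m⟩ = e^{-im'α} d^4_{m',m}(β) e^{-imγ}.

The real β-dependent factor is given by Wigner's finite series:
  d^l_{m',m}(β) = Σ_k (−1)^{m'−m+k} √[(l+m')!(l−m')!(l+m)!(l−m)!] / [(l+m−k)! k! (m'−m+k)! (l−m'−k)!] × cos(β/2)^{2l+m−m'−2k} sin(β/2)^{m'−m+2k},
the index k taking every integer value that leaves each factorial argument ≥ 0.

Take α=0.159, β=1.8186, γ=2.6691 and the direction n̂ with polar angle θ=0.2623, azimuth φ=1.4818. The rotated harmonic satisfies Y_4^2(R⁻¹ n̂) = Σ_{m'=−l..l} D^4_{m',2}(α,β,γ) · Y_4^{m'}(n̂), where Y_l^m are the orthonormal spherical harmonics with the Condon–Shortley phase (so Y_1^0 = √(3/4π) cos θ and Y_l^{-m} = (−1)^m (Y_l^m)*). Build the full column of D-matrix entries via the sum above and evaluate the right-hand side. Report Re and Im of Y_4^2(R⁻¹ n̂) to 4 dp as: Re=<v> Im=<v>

Re=-0.2316 Im=-0.1058

Need the full column D^4_{m',2} for m'=−4..4 at α=0.159, β=1.8186, γ=2.6691.
cos(β/2)=0.614298, sin(β/2)=0.789074
d^4_{-4,2}: single k=6 term ⇒ +0.481996;  D = -0.004911+0.481971i
d^4_{-3,2}: k∈[5..6] ⇒ +0.795997 -0.437791 = +0.358206;  D = +0.053108+0.354247i
d^4_{-2,2}: k∈[4..6] ⇒ +0.828093 -1.093065 +0.150294 = -0.114678;  D = -0.034744-0.109288i
d^4_{-1,2}: k∈[3..5] ⇒ +0.607805 -1.504293 +0.496409 = -0.400079;  D = -0.180052-0.357274i
d^4_{0,2}: k∈[2..4] ⇒ +0.317419 -1.396619 +0.864144 = -0.215057;  D = -0.125970-0.174301i
d^4_{1,2}: k∈[1..3] ⇒ +0.110512 -0.911708 +1.002862 = +0.201666;  D = +0.142516+0.142683i
d^4_{2,2}: k∈[0..2] ⇒ +0.020278 -0.401506 +0.828093 = +0.446865;  D = +0.361871+0.262179i
d^4_{3,2}: k∈[0..1] ⇒ -0.097462 +0.482430 = +0.384968;  D = +0.343576+0.173655i
d^4_{4,2}: single k=0 term ⇒ +0.177048;  D = +0.168663+0.053839i
Y_4^{m'}(θ=0.2623,φ=1.4818) and Σ D·Y over m':
  (-0.0049+0.4820i)·(+0.0019+0.0007i)  (+0.0531+0.3542i)·(-0.0056+0.0203i)  (-0.0347-0.1093i)·(-0.1224-0.0220i)  (-0.1801-0.3573i)·(+0.0372-0.4165i)  (-0.1260-0.1743i)·(+0.5785+0.0000i)  (+0.1425+0.1427i)·(-0.0372-0.4165i)  (+0.3619+0.2622i)·(-0.1224+0.0220i)  (+0.3436+0.1737i)·(+0.0056+0.0203i)  (+0.1687+0.0538i)·(+0.0019-0.0007i)
Y_4^2(R⁻¹ n̂) = -0.231568-0.105819i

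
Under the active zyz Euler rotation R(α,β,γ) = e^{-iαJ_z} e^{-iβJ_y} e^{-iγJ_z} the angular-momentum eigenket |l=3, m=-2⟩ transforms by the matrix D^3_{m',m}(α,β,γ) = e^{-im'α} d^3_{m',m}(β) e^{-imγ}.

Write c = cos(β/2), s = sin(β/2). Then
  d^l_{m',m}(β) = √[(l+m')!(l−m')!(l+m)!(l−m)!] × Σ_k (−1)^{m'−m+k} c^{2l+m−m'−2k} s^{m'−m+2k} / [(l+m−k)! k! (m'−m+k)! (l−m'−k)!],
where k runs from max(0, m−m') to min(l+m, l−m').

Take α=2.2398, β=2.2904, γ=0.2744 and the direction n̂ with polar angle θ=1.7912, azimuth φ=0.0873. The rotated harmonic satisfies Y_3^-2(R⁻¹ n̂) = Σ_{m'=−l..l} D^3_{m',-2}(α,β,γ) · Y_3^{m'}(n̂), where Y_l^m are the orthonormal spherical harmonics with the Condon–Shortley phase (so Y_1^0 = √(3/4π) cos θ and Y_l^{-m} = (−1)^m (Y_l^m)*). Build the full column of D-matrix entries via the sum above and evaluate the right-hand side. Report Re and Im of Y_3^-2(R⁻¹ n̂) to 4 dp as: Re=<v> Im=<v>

Re=0.2063 Im=-0.1360

Need the full column D^3_{m',-2} for m'=−3..3 at α=2.2398, β=2.2904, γ=0.2744.
cos(β/2)=0.412864, sin(β/2)=0.910793
d^3_{-3,-2}: single k=1 term ⇒ +0.026763;  D = +0.014796+0.022301i
d^3_{-2,-2}: k∈[0..1] ⇒ +0.004953 -0.120514 = -0.115561;  D = -0.035914+0.109839i
d^3_{-1,-2}: k∈[0..1] ⇒ -0.034551 +0.336287 = +0.301736;  D = -0.283132+0.104312i
d^3_{0,-2}: k∈[0..1] ⇒ +0.132016 -0.642470 = -0.510454;  D = -0.435494-0.266285i
d^3_{1,-2}: k∈[0..1] ⇒ -0.336287 +0.818285 = +0.481999;  D = -0.057799-0.478521i
d^3_{2,-2}: k∈[0..1] ⇒ +0.586492 -0.570844 = +0.015648;  D = -0.011023+0.011107i
d^3_{3,-2}: single k=0 term ⇒ -0.633841;  D = -0.629828-0.071211i
Y_3^{m'}(θ=1.7912,φ=0.0873) and Σ D·Y over m':
  (+0.0148+0.0223i)·(+0.3745-0.1004i)  (-0.0359+0.1098i)·(-0.2095+0.0370i)  (-0.2831+0.1043i)·(-0.2391+0.0209i)  (-0.4355-0.2663i)·(+0.2253+0.0000i)  (-0.0578-0.4785i)·(+0.2391+0.0209i)  (-0.0110+0.0111i)·(-0.2095-0.0370i)  (-0.6298-0.0712i)·(-0.3745-0.1004i)
Y_3^-2(R⁻¹ n̂) = +0.206261-0.135973i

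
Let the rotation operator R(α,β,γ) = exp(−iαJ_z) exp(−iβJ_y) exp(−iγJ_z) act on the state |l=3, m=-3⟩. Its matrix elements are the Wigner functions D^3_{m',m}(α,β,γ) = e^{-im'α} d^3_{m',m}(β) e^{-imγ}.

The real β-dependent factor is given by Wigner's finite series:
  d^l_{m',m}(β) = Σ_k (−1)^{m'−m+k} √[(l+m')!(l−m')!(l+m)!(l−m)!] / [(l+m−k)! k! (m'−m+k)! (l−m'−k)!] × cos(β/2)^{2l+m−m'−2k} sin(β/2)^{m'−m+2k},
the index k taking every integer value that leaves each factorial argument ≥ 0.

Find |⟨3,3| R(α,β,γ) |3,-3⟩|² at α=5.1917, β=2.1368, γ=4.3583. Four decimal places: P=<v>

D^3_{3,-3}(5.1917,2.1368,4.3583) = e^{-i·3·5.1917}·d^3_{3,-3}(2.1368)·e^{-i·-3·4.3583}. Compute d first:
With c≡cos(β/2)=0.481527 and s≡sin(β/2)=0.876431, N=[720·1·1·720]^{1/2}=720.000000
k: max(0,(-3)−(3))=0 … min(3+(-3),3−(3))=0
  k=0: (−1)^6·720.0000/(720)·0.4815^0·0.8764^6 = +0.453218
d^3_{3,-3}(2.1368) = +0.453218
|D^3_{3,-3}|² = |d^3_{3,-3}(β)|² = (+0.453218)² = 0.205406 (the z-rotation phases have unit modulus)

P=0.2054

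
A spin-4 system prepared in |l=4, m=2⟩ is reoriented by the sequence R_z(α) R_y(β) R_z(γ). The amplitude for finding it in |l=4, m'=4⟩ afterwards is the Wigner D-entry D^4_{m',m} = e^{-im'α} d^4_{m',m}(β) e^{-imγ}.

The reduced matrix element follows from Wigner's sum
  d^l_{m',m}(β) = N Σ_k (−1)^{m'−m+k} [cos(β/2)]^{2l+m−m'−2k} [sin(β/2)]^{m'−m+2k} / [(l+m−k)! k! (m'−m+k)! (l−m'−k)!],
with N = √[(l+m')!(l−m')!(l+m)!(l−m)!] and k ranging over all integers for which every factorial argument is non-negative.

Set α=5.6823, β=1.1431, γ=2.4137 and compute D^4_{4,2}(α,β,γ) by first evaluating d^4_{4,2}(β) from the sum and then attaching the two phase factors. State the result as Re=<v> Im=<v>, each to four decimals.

First d^4_{4,2}(β=1.1431), then the phase factors e^{-i(4)α} and e^{-i(2)γ}:
c=cos(1.1431/2)=0.841064, s=sin(1.1431/2)=0.540936; N=√[40320·1·720·2]=7619.763776
k: max(0,(2)−(4))=0 … min(4+(2),4−(4))=0
  k=0: (−1)^2·7619.7638/(1440)·0.8411^6·0.5409^2 = +0.548080
d^4_{4,2}(1.1431) = +0.548080
Phases: e^{-i·(4)·5.6823}=-0.739781+0.672848i, e^{-i·(2)·2.4137}=+0.114758+0.993394i ⇒ D=-0.412868-0.360461i

Re=-0.4129 Im=-0.3605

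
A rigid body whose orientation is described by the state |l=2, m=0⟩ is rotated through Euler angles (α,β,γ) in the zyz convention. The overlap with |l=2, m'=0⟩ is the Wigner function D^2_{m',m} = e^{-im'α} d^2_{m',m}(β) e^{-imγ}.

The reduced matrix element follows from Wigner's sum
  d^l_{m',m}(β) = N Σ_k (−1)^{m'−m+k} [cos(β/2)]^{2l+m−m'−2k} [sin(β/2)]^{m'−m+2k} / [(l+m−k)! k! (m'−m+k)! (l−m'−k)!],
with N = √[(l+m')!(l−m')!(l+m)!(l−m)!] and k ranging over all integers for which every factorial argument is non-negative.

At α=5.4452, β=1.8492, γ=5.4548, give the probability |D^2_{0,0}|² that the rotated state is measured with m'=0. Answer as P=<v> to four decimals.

P=0.1495

D^2_{0,0}(5.4452,1.8492,5.4548) = e^{-i·0·5.4452}·d^2_{0,0}(1.8492)·e^{-i·0·5.4548}. Compute d first:
c=cos(1.8492/2)=0.602154, s=sin(1.8492/2)=0.798380; N=√[2·2·2·2]=4.000000
k∈{0,1,2} keeps every argument non-negative
  k=0: (−1)^0·4.0000/(4)·0.6022^4·0.7984^0 = +0.131471
  k=1: (−1)^1·4.0000/(1)·0.6022^2·0.7984^2 = -0.924473
  k=2: (−1)^2·4.0000/(4)·0.6022^0·0.7984^4 = +0.406292
d^2_{0,0}(1.8492) = +0.131471 -0.924473 +0.406292 = -0.386710
|D^2_{0,0}|² = |d^2_{0,0}(β)|² = (-0.386710)² = 0.149545 (the z-rotation phases have unit modulus)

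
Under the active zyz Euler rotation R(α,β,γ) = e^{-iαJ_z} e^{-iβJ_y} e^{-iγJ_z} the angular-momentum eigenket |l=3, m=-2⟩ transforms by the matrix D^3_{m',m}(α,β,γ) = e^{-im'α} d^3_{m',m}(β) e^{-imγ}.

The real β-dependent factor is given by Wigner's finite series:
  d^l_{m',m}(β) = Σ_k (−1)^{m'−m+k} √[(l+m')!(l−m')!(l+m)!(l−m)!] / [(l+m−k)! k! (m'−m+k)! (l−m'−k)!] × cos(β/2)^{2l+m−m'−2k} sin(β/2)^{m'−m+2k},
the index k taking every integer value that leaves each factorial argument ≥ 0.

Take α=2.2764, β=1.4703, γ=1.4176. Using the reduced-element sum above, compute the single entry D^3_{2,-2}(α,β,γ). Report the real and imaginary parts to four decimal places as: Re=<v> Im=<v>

D^3_{2,-2}(2.2764,1.4703,1.4176) = e^{-i·2·2.2764}·d^3_{2,-2}(1.4703)·e^{-i·-2·1.4176}. Compute d first:
With c≡cos(β/2)=0.741730 and s≡sin(β/2)=0.670698, N=[120·1·1·120]^{1/2}=120.000000
k: max(0,(-2)−(2))=0 … min(3+(-2),3−(2))=1
  k=0: (−1)^4·120.0000/(24)·0.7417^2·0.6707^4 = +0.556636
  k=1: (−1)^5·120.0000/(120)·0.7417^0·0.6707^6 = -0.091026
d^3_{2,-2}(1.4703) = +0.556636 -0.091026 = +0.465610
Attach z-rotation phases: D = e^{-i(2)(2.2764)}·(+0.465610)·e^{-i(-2)(1.4176)} = -0.068108-0.460602i

Re=-0.0681 Im=-0.4606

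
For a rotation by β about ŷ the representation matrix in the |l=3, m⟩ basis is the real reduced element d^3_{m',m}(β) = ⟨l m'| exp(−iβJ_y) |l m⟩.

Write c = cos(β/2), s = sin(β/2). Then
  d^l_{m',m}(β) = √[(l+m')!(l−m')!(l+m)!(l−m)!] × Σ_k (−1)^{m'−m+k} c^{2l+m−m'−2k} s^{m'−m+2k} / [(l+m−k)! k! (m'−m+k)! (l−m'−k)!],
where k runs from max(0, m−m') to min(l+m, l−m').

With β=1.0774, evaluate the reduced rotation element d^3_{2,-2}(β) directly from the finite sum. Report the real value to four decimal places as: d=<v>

d^3_{2,-2}(β=1.0774) via Wigner's sum:
With c≡cos(β/2)=0.858376 and s≡sin(β/2)=0.513021, N=[120·1·1·120]^{1/2}=120.000000
Admissible k: 0..1 (factorial args all ≥0)
  k=0: (−1)^4·120.0000/(24)·0.8584^2·0.5130^4 = +0.255190
  k=1: (−1)^5·120.0000/(120)·0.8584^0·0.5130^6 = -0.018231
d^3_{2,-2}(1.0774) = +0.255190 -0.018231 = +0.236960

d=0.2370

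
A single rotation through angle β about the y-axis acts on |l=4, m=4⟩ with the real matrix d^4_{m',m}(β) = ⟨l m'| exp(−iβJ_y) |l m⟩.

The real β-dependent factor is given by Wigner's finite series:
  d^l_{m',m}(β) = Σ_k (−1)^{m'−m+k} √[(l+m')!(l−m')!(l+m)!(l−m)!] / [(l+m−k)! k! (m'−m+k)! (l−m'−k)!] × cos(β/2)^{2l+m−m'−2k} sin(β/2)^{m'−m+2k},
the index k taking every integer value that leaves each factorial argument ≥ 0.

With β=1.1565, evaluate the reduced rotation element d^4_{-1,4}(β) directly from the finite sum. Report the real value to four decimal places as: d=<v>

d^4_{-1,4}(β=1.1565) via Wigner's sum:
With c≡cos(β/2)=0.837420 and s≡sin(β/2)=0.546559, N=[6·120·40320·1]^{1/2}=5387.986637
The bounds max(0,m−m')=5 and min(l+m,l−m')=5 give 1 term
  k=5: (−1)^0·5387.9866/(720)·0.8374^3·0.5466^5 = +0.214344
d^4_{-1,4}(1.1565) = +0.214344

d=0.2143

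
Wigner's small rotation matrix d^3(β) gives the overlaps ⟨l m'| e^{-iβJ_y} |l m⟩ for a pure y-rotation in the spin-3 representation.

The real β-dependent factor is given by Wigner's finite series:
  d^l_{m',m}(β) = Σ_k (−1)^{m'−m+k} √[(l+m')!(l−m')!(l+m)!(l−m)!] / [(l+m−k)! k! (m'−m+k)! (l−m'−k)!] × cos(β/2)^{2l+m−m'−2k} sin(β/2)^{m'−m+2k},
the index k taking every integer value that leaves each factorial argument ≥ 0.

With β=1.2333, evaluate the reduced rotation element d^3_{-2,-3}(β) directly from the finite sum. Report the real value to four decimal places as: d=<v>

d=-0.5119

d^3_{-2,-3}(β=1.2333) via Wigner's sum:
Half-angle: c=0.815820, s=0.578305. N=√(1·120·1·720)=293.938769
The bounds max(0,m−m')=0 and min(l+m,l−m')=0 give 1 term
  k=0: (−1)^1·293.9388/(120)·0.8158^5·0.5783^1 = -0.511924
d^3_{-2,-3}(1.2333) = -0.511924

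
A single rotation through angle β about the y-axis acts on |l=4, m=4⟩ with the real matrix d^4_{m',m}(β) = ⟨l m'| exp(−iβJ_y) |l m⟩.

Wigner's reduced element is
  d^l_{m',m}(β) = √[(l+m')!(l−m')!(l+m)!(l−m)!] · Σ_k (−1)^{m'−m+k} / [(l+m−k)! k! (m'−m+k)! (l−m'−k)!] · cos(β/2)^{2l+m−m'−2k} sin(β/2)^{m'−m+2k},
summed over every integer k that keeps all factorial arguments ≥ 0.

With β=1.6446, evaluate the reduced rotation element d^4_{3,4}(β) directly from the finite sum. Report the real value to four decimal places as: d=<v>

d=0.1401

d^4_{3,4}(β=1.6446) via Wigner's sum:
With c≡cos(β/2)=0.680538 and s≡sin(β/2)=0.732713, N=[5040·1·40320·1]^{1/2}=14255.272709
Admissible k: 1..1 (factorial args all ≥0)
  k=1: (−1)^0·14255.2727/(5040)·0.6805^7·0.7327^1 = +0.140102
d^4_{3,4}(1.6446) = +0.140102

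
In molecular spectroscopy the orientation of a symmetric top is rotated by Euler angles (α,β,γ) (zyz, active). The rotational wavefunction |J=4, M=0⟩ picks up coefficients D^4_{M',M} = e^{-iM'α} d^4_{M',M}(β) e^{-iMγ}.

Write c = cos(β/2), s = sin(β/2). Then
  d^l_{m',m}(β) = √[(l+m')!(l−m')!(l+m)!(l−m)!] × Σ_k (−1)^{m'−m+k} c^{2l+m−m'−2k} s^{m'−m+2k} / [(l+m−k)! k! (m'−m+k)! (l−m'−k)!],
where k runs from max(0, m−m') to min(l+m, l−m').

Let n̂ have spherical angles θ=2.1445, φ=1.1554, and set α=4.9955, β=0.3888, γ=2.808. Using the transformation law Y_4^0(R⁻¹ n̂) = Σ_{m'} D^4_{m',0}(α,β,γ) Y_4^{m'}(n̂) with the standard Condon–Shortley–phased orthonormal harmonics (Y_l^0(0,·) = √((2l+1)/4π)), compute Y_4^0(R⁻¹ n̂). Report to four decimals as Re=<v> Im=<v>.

Re=-0.3020 Im=0.0000

Need the full column D^4_{m',0} for m'=−4..4 at α=4.9955, β=0.3888, γ=2.808.
cos(β/2)=0.981164, sin(β/2)=0.193178
d^4_{-4,0}: single k=4 term ⇒ +0.010798;  D = +0.004583+0.009777i
d^4_{-3,0}: k∈[3..4] ⇒ +0.077561 -0.003007 = +0.074554;  D = -0.055978+0.049242i
d^4_{-2,0}: k∈[2..4] ⇒ +0.315853 -0.032650 +0.000475 = +0.283677;  D = -0.239405-0.152178i
d^4_{-1,0}: k∈[1..4] ⇒ +0.756246 -0.175892 +0.006818 -0.000044 = +0.587128;  D = +0.164011-0.563755i
d^4_{0,0}: k∈[0..4] ⇒ +0.858879 -0.532701 +0.046462 -0.000800 +0.000002 = +0.371841;  D = +0.371841+0.000000i
d^4_{1,0}: k∈[0..3] ⇒ -0.756246 +0.175892 -0.006818 +0.000044 = -0.587128;  D = -0.164011-0.563755i
d^4_{2,0}: k∈[0..2] ⇒ +0.315853 -0.032650 +0.000475 = +0.283677;  D = -0.239405+0.152178i
d^4_{3,0}: k∈[0..1] ⇒ -0.077561 +0.003007 = -0.074554;  D = +0.055978+0.049242i
d^4_{4,0}: single k=0 term ⇒ +0.010798;  D = +0.004583-0.009777i
Y_4^{m'}(θ=2.1445,φ=1.1554) and Σ D·Y over m':
  (+0.0046+0.0098i)·(-0.0200+0.2193i)  (-0.0560+0.0492i)·(+0.3815-0.1284i)  (-0.2394-0.1522i)·(-0.1690-0.1851i)  (+0.1640-0.5638i)·(+0.0816-0.1851i)  (+0.3718+0.0000i)·(-0.2962+0.0000i)  (-0.1640-0.5638i)·(-0.0816-0.1851i)  (-0.2394+0.1522i)·(-0.1690+0.1851i)  (+0.0560+0.0492i)·(-0.3815-0.1284i)  (+0.0046-0.0098i)·(-0.0200-0.2193i)
Y_4^0(R⁻¹ n̂) = -0.302000-0.000000i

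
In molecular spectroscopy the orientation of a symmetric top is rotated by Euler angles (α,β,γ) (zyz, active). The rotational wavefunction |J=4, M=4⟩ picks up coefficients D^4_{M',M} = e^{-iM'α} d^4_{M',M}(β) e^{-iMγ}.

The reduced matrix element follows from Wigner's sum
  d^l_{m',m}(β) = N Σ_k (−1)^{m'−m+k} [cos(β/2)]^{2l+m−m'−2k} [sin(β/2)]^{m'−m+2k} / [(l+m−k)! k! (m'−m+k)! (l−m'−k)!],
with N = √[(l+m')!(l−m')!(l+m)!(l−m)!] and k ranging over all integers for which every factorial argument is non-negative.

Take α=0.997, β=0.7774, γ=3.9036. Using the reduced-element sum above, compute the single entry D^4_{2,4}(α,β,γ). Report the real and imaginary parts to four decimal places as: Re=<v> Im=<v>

D^4_{2,4}(0.997,0.7774,3.9036) = e^{-i·2·0.997}·d^4_{2,4}(0.7774)·e^{-i·4·3.9036}. Compute d first:
With c≡cos(β/2)=0.925403 and s≡sin(β/2)=0.378986, N=[720·2·40320·1]^{1/2}=7619.763776
k: max(0,(4)−(2))=2 … min(4+(4),4−(2))=2
  k=2: (−1)^0·7619.7638/(1440)·0.9254^6·0.3790^2 = +0.477319
d^4_{2,4}(0.7774) = +0.477319
D = (-0.410684-0.911778i)·(+0.477319)·(-0.995626-0.093427i) = +0.154510+0.451620i

Re=0.1545 Im=0.4516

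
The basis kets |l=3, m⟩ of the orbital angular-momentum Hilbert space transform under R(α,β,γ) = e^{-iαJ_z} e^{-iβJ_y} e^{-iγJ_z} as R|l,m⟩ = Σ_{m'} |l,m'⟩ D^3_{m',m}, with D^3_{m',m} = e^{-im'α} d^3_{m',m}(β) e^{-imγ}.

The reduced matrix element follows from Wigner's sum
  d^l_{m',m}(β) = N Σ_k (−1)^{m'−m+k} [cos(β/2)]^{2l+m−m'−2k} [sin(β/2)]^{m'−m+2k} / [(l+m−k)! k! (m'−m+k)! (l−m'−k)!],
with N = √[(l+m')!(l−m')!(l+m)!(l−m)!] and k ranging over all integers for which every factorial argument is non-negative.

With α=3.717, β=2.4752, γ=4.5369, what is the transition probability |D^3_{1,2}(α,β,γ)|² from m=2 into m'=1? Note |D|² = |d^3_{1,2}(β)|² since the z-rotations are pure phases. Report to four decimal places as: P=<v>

P=0.0308

First d^3_{1,2}(β=2.4752), then the phase factors e^{-i(1)α} and e^{-i(2)γ}:
With c≡cos(β/2)=0.327065 and s≡sin(β/2)=0.945002, N=[24·2·120·1]^{1/2}=75.894664
k∈{1,2} keeps every argument non-negative
  k=1: (−1)^0·75.8947/(24)·0.3271^5·0.9450^1 = +0.011184
  k=2: (−1)^1·75.8947/(12)·0.3271^3·0.9450^3 = -0.186737
d^3_{1,2}(2.4752) = +0.011184 -0.186737 = -0.175553
|D^3_{1,2}|² = |d^3_{1,2}(β)|² = (-0.175553)² = 0.030819 (the z-rotation phases have unit modulus)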